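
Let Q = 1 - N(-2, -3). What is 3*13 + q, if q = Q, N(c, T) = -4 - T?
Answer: 41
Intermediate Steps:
Q = 2 (Q = 1 - (-4 - 1*(-3)) = 1 - (-4 + 3) = 1 - 1*(-1) = 1 + 1 = 2)
q = 2
3*13 + q = 3*13 + 2 = 39 + 2 = 41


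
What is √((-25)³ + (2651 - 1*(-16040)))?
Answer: √3066 ≈ 55.371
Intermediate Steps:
√((-25)³ + (2651 - 1*(-16040))) = √(-15625 + (2651 + 16040)) = √(-15625 + 18691) = √3066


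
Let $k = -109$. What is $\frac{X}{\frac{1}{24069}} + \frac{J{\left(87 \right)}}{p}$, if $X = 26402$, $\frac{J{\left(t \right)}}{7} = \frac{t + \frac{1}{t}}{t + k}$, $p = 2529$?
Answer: $\frac{1537997539777219}{2420253} \approx 6.3547 \cdot 10^{8}$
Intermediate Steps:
$J{\left(t \right)} = \frac{7 \left(t + \frac{1}{t}\right)}{-109 + t}$ ($J{\left(t \right)} = 7 \frac{t + \frac{1}{t}}{t - 109} = 7 \frac{t + \frac{1}{t}}{-109 + t} = \frac{7 \left(t + \frac{1}{t}\right)}{-109 + t}$)
$\frac{X}{\frac{1}{24069}} + \frac{J{\left(87 \right)}}{p} = \frac{26402}{\frac{1}{24069}} + \frac{7 \cdot \frac{1}{87} \frac{1}{-109 + 87} \left(1 + 87^{2}\right)}{2529} = 26402 \frac{1}{\frac{1}{24069}} + 7 \cdot \frac{1}{87} \frac{1}{-22} \left(1 + 7569\right) \frac{1}{2529} = 26402 \cdot 24069 + 7 \cdot \frac{1}{87} \left(- \frac{1}{22}\right) 7570 \cdot \frac{1}{2529} = 635469738 - \frac{26495}{2420253} = \frac{1537997539777219}{2420253}$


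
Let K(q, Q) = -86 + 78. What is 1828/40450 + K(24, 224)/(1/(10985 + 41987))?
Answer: -8570868686/20225 ≈ -4.2378e+5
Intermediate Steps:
K(q, Q) = -8
1828/40450 + K(24, 224)/(1/(10985 + 41987)) = 1828/40450 - 8/(1/(10985 + 41987)) = 1828*(1/40450) - 8/(1/52972) = 914/20225 - 8/1/52972 = 914/20225 - 8*52972 = 914/20225 - 423776 = -8570868686/20225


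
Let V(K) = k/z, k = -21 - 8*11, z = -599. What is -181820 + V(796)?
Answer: -108910071/599 ≈ -1.8182e+5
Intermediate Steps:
k = -109 (k = -21 - 88 = -109)
V(K) = 109/599 (V(K) = -109/(-599) = -109*(-1/599) = 109/599)
-181820 + V(796) = -181820 + 109/599 = -108910071/599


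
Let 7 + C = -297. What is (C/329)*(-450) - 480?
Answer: -21120/329 ≈ -64.195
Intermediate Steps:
C = -304 (C = -7 - 297 = -304)
(C/329)*(-450) - 480 = -304/329*(-450) - 480 = 136800/329 - 480 = -21120/329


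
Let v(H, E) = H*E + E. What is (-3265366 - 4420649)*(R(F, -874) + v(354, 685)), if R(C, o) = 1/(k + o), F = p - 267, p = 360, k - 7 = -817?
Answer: -3147474631114485/1684 ≈ -1.8690e+12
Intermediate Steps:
k = -810 (k = 7 - 817 = -810)
v(H, E) = E + E*H (v(H, E) = E*H + E = E + E*H)
F = 93 (F = 360 - 267 = 93)
R(C, o) = 1/(-810 + o)
(-3265366 - 4420649)*(R(F, -874) + v(354, 685)) = (-3265366 - 4420649)*(1/(-810 - 874) + 685*(1 + 354)) = -7686015*(1/(-1684) + 685*355) = -7686015*(-1/1684 + 243175) = -7686015*409506699/1684 = -3147474631114485/1684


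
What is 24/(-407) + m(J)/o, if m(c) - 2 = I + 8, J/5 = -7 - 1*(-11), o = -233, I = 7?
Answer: -12511/94831 ≈ -0.13193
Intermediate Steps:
J = 20 (J = 5*(-7 - 1*(-11)) = 5*(-7 + 11) = 5*4 = 20)
m(c) = 17 (m(c) = 2 + (7 + 8) = 2 + 15 = 17)
24/(-407) + m(J)/o = 24/(-407) + 17/(-233) = 24*(-1/407) + 17*(-1/233) = -24/407 - 17/233 = -12511/94831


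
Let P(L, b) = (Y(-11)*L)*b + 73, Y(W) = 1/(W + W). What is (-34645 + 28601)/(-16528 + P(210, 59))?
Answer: 16621/46800 ≈ 0.35515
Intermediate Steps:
Y(W) = 1/(2*W)
P(L, b) = 73 - L*b/22 (P(L, b) = (((½)/(-11))*L)*b + 73 = (((½)*(-1/11))*L)*b + 73 = (-L/22)*b + 73 = -L*b/22 + 73 = 73 - L*b/22)
(-34645 + 28601)/(-16528 + P(210, 59)) = (-34645 + 28601)/(-16528 + (73 - 1/22*210*59)) = -6044/(-16528 + (73 - 6195/11)) = -6044/(-16528 - 5392/11) = -6044/(-187200/11) = -6044*(-11/187200) = 16621/46800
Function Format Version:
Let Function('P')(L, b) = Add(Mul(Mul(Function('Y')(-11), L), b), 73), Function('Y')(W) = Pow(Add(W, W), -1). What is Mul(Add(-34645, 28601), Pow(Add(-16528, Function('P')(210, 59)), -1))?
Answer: Rational(16621, 46800) ≈ 0.35515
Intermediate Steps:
Function('Y')(W) = Mul(Rational(1, 2), Pow(W, -1)) (Function('Y')(W) = Pow(Mul(2, W), -1) = Mul(Rational(1, 2), Pow(W, -1)))
Function('P')(L, b) = Add(73, Mul(Rational(-1, 22), L, b)) (Function('P')(L, b) = Add(Mul(Mul(Mul(Rational(1, 2), Pow(-11, -1)), L), b), 73) = Add(Mul(Mul(Mul(Rational(1, 2), Rational(-1, 11)), L), b), 73) = Add(Mul(Mul(Rational(-1, 22), L), b), 73) = Add(Mul(Rational(-1, 22), L, b), 73) = Add(73, Mul(Rational(-1, 22), L, b)))
Mul(Add(-34645, 28601), Pow(Add(-16528, Function('P')(210, 59)), -1)) = Mul(Add(-34645, 28601), Pow(Add(-16528, Add(73, Mul(Rational(-1, 22), 210, 59))), -1)) = Mul(-6044, Pow(Add(-16528, Add(73, Rational(-6195, 11))), -1)) = Mul(-6044, Pow(Add(-16528, Rational(-5392, 11)), -1)) = Mul(-6044, Pow(Rational(-187200, 11), -1)) = Mul(-6044, Rational(-11, 187200)) = Rational(16621, 46800)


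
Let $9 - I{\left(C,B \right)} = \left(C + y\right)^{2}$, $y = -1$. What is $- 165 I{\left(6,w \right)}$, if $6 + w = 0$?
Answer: $2640$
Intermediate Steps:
$w = -6$ ($w = -6 + 0 = -6$)
$I{\left(C,B \right)} = 9 - \left(-1 + C\right)^{2}$ ($I{\left(C,B \right)} = 9 - \left(C - 1\right)^{2} = 9 - \left(-1 + C\right)^{2}$)
$- 165 I{\left(6,w \right)} = - 165 \left(9 - \left(-1 + 6\right)^{2}\right) = - 165 \left(9 - 5^{2}\right) = - 165 \left(9 - 25\right) = \left(-165\right) \left(-16\right) = 2640$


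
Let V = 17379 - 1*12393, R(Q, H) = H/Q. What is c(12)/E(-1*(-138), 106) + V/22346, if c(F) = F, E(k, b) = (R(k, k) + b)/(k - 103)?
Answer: 4959411/1195511 ≈ 4.1484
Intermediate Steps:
V = 4986 (V = 17379 - 12393 = 4986)
E(k, b) = (1 + b)/(-103 + k) (E(k, b) = (k/k + b)/(k - 103) = (1 + b)/(-103 + k))
c(12)/E(-1*(-138), 106) + V/22346 = 12/(((1 + 106)/(-103 - 1*(-138)))) + 4986/22346 = 12/((107/(-103 + 138))) + 4986*(1/22346) = 12/((107/35)) + 2493/11173 = 12/(((1/35)*107)) + 2493/11173 = 12/(107/35) + 2493/11173 = 12*(35/107) + 2493/11173 = 420/107 + 2493/11173 = 4959411/1195511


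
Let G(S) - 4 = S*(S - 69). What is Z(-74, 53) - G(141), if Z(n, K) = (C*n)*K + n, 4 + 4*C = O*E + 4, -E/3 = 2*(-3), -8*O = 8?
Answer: 7419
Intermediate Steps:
O = -1 (O = -⅛*8 = -1)
E = 18 (E = -6*(-3) = -3*(-6) = 18)
C = -9/2 (C = -1 + (-1*18 + 4)/4 = -1 + (-18 + 4)/4 = -1 + (¼)*(-14) = -1 - 7/2 = -9/2 ≈ -4.5000)
G(S) = 4 + S*(-69 + S) (G(S) = 4 + S*(S - 69) = 4 + S*(-69 + S))
Z(n, K) = n - 9*K*n/2 (Z(n, K) = (-9*n/2)*K + n = -9*K*n/2 + n = n - 9*K*n/2)
Z(-74, 53) - G(141) = (½)*(-74)*(2 - 9*53) - (4 + 141² - 69*141) = (½)*(-74)*(2 - 477) - (4 + 19881 - 9729) = (½)*(-74)*(-475) - 1*10156 = 17575 - 10156 = 7419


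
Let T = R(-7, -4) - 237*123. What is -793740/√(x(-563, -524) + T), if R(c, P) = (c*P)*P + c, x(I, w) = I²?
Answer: -793740*√287699/287699 ≈ -1479.8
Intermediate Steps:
R(c, P) = c + c*P² (R(c, P) = (P*c)*P + c = c*P² + c = c + c*P²)
T = -29270 (T = -7*(1 + (-4)²) - 237*123 = -7*(1 + 16) - 29151 = -7*17 - 29151 = -119 - 29151 = -29270)
-793740/√(x(-563, -524) + T) = -793740/√((-563)² - 29270) = -793740/√(316969 - 29270) = -793740*√287699/287699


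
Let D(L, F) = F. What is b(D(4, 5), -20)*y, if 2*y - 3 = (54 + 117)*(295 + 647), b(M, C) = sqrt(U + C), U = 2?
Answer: 483255*I*sqrt(2)/2 ≈ 3.4171e+5*I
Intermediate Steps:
b(M, C) = sqrt(2 + C)
y = 161085/2 (y = 3/2 + ((54 + 117)*(295 + 647))/2 = 3/2 + (171*942)/2 = 3/2 + (1/2)*161082 = 3/2 + 80541 = 161085/2 ≈ 80543.)
b(D(4, 5), -20)*y = sqrt(2 - 20)*(161085/2) = sqrt(-18)*(161085/2) = (3*I*sqrt(2))*(161085/2) = 483255*I*sqrt(2)/2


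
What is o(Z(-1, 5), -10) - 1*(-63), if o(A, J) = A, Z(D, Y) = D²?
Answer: 64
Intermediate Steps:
o(Z(-1, 5), -10) - 1*(-63) = (-1)² - 1*(-63) = 1 + 63 = 64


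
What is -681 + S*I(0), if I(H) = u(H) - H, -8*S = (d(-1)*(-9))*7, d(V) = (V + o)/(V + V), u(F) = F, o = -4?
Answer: -681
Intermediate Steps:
d(V) = (-4 + V)/(2*V) (d(V) = (V - 4)/(V + V) = (-4 + V)/((2*V)) = (-4 + V)*(1/(2*V)) = (-4 + V)/(2*V))
S = 315/16 (S = -((1/2)*(-4 - 1)/(-1))*(-9)*7/8 = -((1/2)*(-1)*(-5))*(-9)*7/8 = -(5/2)*(-9)*7/8 = -(-45)*7/16 = -1/8*(-315/2) = 315/16 ≈ 19.688)
I(H) = 0 (I(H) = H - H = 0)
-681 + S*I(0) = -681 + (315/16)*0 = -681 + 0 = -681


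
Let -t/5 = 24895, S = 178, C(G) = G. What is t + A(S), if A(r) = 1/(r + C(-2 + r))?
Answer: -44064149/354 ≈ -1.2448e+5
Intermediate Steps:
t = -124475 (t = -5*24895 = -124475)
A(r) = 1/(-2 + 2*r) (A(r) = 1/(r + (-2 + r)) = 1/(-2 + 2*r))
t + A(S) = -124475 + 1/(2*(-1 + 178)) = -124475 + (1/2)/177 = -124475 + (1/2)*(1/177) = -124475 + 1/354 = -44064149/354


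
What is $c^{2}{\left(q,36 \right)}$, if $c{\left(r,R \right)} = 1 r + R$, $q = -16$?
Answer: $400$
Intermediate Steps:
$c{\left(r,R \right)} = R + r$ ($c{\left(r,R \right)} = r + R = R + r$)
$c^{2}{\left(q,36 \right)} = \left(36 - 16\right)^{2} = 20^{2} = 400$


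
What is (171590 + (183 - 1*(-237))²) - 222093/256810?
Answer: 89367089807/256810 ≈ 3.4799e+5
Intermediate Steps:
(171590 + (183 - 1*(-237))²) - 222093/256810 = (171590 + (183 + 237)²) - 222093*1/256810 = (171590 + 420²) - 222093/256810 = (171590 + 176400) - 222093/256810 = 347990 - 222093/256810 = 89367089807/256810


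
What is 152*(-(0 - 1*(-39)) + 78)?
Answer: 5928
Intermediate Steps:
152*(-(0 - 1*(-39)) + 78) = 152*(-(0 + 39) + 78) = 152*(-1*39 + 78) = 152*(-39 + 78) = 152*39 = 5928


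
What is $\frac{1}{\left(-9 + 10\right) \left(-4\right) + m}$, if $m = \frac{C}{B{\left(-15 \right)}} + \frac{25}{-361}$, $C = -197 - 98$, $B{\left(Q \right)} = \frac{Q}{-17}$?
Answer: $- \frac{1083}{366490} \approx -0.0029551$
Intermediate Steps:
$B{\left(Q \right)} = - \frac{Q}{17}$ ($B{\left(Q \right)} = Q \left(- \frac{1}{17}\right) = - \frac{Q}{17}$)
$C = -295$
$m = - \frac{362158}{1083}$ ($m = - \frac{295}{\left(- \frac{1}{17}\right) \left(-15\right)} + \frac{25}{-361} = - \frac{295}{\frac{15}{17}} + 25 \left(- \frac{1}{361}\right) = \left(-295\right) \frac{17}{15} - \frac{25}{361} = - \frac{1003}{3} - \frac{25}{361} = - \frac{362158}{1083} \approx -334.4$)
$\frac{1}{\left(-9 + 10\right) \left(-4\right) + m} = \frac{1}{\left(-9 + 10\right) \left(-4\right) - \frac{362158}{1083}} = \frac{1}{1 \left(-4\right) - \frac{362158}{1083}} = \frac{1}{-4 - \frac{362158}{1083}} = \frac{1}{- \frac{366490}{1083}} = - \frac{1083}{366490}$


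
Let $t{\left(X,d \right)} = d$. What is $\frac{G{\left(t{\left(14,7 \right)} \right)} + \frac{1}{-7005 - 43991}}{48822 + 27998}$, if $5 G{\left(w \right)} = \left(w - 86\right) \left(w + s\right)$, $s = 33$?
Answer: $- \frac{32229473}{3917512720} \approx -0.008227$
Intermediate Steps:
$G{\left(w \right)} = \frac{\left(-86 + w\right) \left(33 + w\right)}{5}$ ($G{\left(w \right)} = \frac{\left(w - 86\right) \left(w + 33\right)}{5} = \frac{\left(-86 + w\right) \left(33 + w\right)}{5}$)
$\frac{G{\left(t{\left(14,7 \right)} \right)} + \frac{1}{-7005 - 43991}}{48822 + 27998} = \frac{\left(- \frac{2838}{5} - \frac{371}{5} + \frac{7^{2}}{5}\right) + \frac{1}{-7005 - 43991}}{48822 + 27998} = \frac{\left(- \frac{2838}{5} - \frac{371}{5} + \frac{1}{5} \cdot 49\right) + \frac{1}{-50996}}{76820} = \left(\left(- \frac{2838}{5} - \frac{371}{5} + \frac{49}{5}\right) - \frac{1}{50996}\right) \frac{1}{76820} = \left(-632 - \frac{1}{50996}\right) \frac{1}{76820} = \left(- \frac{32229473}{50996}\right) \frac{1}{76820} = - \frac{32229473}{3917512720}$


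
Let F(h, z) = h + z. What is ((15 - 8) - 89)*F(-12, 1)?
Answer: 902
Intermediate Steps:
((15 - 8) - 89)*F(-12, 1) = ((15 - 8) - 89)*(-12 + 1) = (7 - 89)*(-11) = -82*(-11) = 902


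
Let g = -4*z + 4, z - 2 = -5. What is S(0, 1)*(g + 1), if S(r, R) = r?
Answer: 0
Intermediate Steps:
z = -3 (z = 2 - 5 = -3)
g = 16 (g = -4*(-3) + 4 = 12 + 4 = 16)
S(0, 1)*(g + 1) = 0*(16 + 1) = 0*17 = 0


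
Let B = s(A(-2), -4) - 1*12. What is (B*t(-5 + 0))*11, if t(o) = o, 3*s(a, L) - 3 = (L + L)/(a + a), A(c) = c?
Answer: 1705/3 ≈ 568.33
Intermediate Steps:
s(a, L) = 1 + L/(3*a) (s(a, L) = 1 + ((L + L)/(a + a))/3 = 1 + ((2*L)/((2*a)))/3 = 1 + ((2*L)*(1/(2*a)))/3 = 1 + (L/a)/3 = 1 + L/(3*a))
B = -31/3 (B = (-2 + (⅓)*(-4))/(-2) - 1*12 = -(-2 - 4/3)/2 - 12 = -½*(-10/3) - 12 = 5/3 - 12 = -31/3 ≈ -10.333)
(B*t(-5 + 0))*11 = -31*(-5 + 0)/3*11 = -31/3*(-5)*11 = (155/3)*11 = 1705/3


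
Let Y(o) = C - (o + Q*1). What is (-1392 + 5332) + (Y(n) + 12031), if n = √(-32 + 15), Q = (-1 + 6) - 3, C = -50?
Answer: 15919 - I*√17 ≈ 15919.0 - 4.1231*I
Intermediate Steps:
Q = 2 (Q = 5 - 3 = 2)
n = I*√17 (n = √(-17) = I*√17 ≈ 4.1231*I)
Y(o) = -52 - o (Y(o) = -50 - (o + 2*1) = -50 - (o + 2) = -50 - (2 + o) = -50 + (-2 - o) = -52 - o)
(-1392 + 5332) + (Y(n) + 12031) = (-1392 + 5332) + ((-52 - I*√17) + 12031) = 3940 + ((-52 - I*√17) + 12031) = 3940 + (11979 - I*√17) = 15919 - I*√17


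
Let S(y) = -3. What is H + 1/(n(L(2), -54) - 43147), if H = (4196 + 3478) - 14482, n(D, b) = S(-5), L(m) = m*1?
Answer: -293765201/43150 ≈ -6808.0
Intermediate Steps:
L(m) = m
n(D, b) = -3
H = -6808 (H = 7674 - 14482 = -6808)
H + 1/(n(L(2), -54) - 43147) = -6808 + 1/(-3 - 43147) = -6808 + 1/(-43150) = -6808 - 1/43150 = -293765201/43150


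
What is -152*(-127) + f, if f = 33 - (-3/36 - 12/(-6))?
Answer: 232021/12 ≈ 19335.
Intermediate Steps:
f = 373/12 (f = 33 - (-3*1/36 - 12*(-⅙)) = 33 - (-1/12 + 2) = 33 - 1*23/12 = 33 - 23/12 = 373/12 ≈ 31.083)
-152*(-127) + f = -152*(-127) + 373/12 = 19304 + 373/12 = 232021/12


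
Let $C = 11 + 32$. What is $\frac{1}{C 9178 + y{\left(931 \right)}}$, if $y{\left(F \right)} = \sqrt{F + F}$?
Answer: $\frac{197327}{77875888927} - \frac{7 \sqrt{38}}{155751777854} \approx 2.5336 \cdot 10^{-6}$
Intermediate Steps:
$y{\left(F \right)} = \sqrt{2} \sqrt{F}$ ($y{\left(F \right)} = \sqrt{2 F} = \sqrt{2} \sqrt{F}$)
$C = 43$
$\frac{1}{C 9178 + y{\left(931 \right)}} = \frac{1}{43 \cdot 9178 + \sqrt{2} \sqrt{931}} = \frac{1}{394654 + \sqrt{2} \cdot 7 \sqrt{19}} = \frac{1}{394654 + 7 \sqrt{38}}$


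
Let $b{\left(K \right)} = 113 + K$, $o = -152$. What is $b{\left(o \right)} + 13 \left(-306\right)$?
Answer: $-4017$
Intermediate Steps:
$b{\left(o \right)} + 13 \left(-306\right) = \left(113 - 152\right) + 13 \left(-306\right) = -39 - 3978 = -4017$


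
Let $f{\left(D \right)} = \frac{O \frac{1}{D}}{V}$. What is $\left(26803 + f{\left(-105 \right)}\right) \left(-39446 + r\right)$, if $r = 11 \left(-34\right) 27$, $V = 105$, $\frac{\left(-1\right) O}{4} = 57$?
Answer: $- \frac{4880138547944}{3675} \approx -1.3279 \cdot 10^{9}$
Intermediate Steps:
$O = -228$ ($O = \left(-4\right) 57 = -228$)
$f{\left(D \right)} = - \frac{76}{35 D}$ ($f{\left(D \right)} = \frac{\left(-228\right) \frac{1}{D}}{105} = - \frac{228}{D} \frac{1}{105} = - \frac{76}{35 D}$)
$r = -10098$ ($r = \left(-374\right) 27 = -10098$)
$\left(26803 + f{\left(-105 \right)}\right) \left(-39446 + r\right) = \left(26803 - \frac{76}{35 \left(-105\right)}\right) \left(-39446 - 10098\right) = \left(26803 - - \frac{76}{3675}\right) \left(-49544\right) = \left(26803 + \frac{76}{3675}\right) \left(-49544\right) = \frac{98501101}{3675} \left(-49544\right) = - \frac{4880138547944}{3675}$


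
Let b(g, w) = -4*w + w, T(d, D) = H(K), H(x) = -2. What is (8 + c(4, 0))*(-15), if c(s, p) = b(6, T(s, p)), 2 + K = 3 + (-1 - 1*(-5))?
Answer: -210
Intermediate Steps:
K = 5 (K = -2 + (3 + (-1 - 1*(-5))) = -2 + (3 + (-1 + 5)) = -2 + (3 + 4) = -2 + 7 = 5)
T(d, D) = -2
b(g, w) = -3*w
c(s, p) = 6 (c(s, p) = -3*(-2) = 6)
(8 + c(4, 0))*(-15) = (8 + 6)*(-15) = 14*(-15) = -210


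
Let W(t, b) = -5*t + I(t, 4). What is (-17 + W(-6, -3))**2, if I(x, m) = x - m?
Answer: 9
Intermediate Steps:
W(t, b) = -4 - 4*t (W(t, b) = -5*t + (t - 1*4) = -5*t + (t - 4) = -5*t + (-4 + t) = -4 - 4*t)
(-17 + W(-6, -3))**2 = (-17 + (-4 - 4*(-6)))**2 = (-17 + (-4 + 24))**2 = (-17 + 20)**2 = 3**2 = 9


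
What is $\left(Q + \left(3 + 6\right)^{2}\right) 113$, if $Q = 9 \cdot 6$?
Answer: $15255$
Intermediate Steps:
$Q = 54$
$\left(Q + \left(3 + 6\right)^{2}\right) 113 = \left(54 + \left(3 + 6\right)^{2}\right) 113 = \left(54 + 9^{2}\right) 113 = \left(54 + 81\right) 113 = 135 \cdot 113 = 15255$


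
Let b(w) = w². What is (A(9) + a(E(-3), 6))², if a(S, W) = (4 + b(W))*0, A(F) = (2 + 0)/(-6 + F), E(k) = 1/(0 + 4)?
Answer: 4/9 ≈ 0.44444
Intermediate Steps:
E(k) = ¼ (E(k) = 1/4 = ¼)
A(F) = 2/(-6 + F)
a(S, W) = 0 (a(S, W) = (4 + W²)*0 = 0)
(A(9) + a(E(-3), 6))² = (2/(-6 + 9) + 0)² = (2/3 + 0)² = (2*(⅓) + 0)² = (⅔ + 0)² = (⅔)² = 4/9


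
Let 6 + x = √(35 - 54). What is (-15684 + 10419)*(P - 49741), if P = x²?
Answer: 261796860 + 63180*I*√19 ≈ 2.618e+8 + 2.754e+5*I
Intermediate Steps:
x = -6 + I*√19 (x = -6 + √(35 - 54) = -6 + √(-19) = -6 + I*√19 ≈ -6.0 + 4.3589*I)
P = (-6 + I*√19)² ≈ 17.0 - 52.307*I
(-15684 + 10419)*(P - 49741) = (-15684 + 10419)*((6 - I*√19)² - 49741) = -5265*(-49741 + (6 - I*√19)²) = 261886365 - 5265*(6 - I*√19)²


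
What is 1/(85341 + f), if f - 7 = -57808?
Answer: 1/27540 ≈ 3.6311e-5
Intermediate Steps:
f = -57801 (f = 7 - 57808 = -57801)
1/(85341 + f) = 1/(85341 - 57801) = 1/27540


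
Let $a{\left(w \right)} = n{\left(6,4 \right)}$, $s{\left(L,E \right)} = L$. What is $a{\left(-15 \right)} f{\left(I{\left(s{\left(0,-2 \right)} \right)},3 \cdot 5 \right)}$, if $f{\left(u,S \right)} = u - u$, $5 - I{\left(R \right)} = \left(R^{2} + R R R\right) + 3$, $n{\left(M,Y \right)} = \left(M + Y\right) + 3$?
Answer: $0$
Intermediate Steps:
$n{\left(M,Y \right)} = 3 + M + Y$
$a{\left(w \right)} = 13$ ($a{\left(w \right)} = 3 + 6 + 4 = 13$)
$I{\left(R \right)} = 2 - R^{2} - R^{3}$ ($I{\left(R \right)} = 5 - \left(\left(R^{2} + R R R\right) + 3\right) = 5 - \left(\left(R^{2} + R^{2} R\right) + 3\right) = 5 - \left(\left(R^{2} + R^{3}\right) + 3\right) = 5 - \left(3 + R^{2} + R^{3}\right) = 2 - R^{2} - R^{3}$)
$f{\left(u,S \right)} = 0$
$a{\left(-15 \right)} f{\left(I{\left(s{\left(0,-2 \right)} \right)},3 \cdot 5 \right)} = 13 \cdot 0 = 0$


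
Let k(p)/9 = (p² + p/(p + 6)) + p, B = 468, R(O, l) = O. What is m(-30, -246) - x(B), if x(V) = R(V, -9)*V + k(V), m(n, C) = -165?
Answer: -173375445/79 ≈ -2.1946e+6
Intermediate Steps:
k(p) = 9*p + 9*p² + 9*p/(6 + p) (k(p) = 9*((p² + p/(p + 6)) + p) = 9*((p² + p/(6 + p)) + p) = 9*(p + p² + p/(6 + p)) = 9*p + 9*p² + 9*p/(6 + p))
x(V) = V² + 9*V*(7 + V² + 7*V)/(6 + V) (x(V) = V*V + 9*V*(7 + V² + 7*V)/(6 + V) = V² + 9*V*(7 + V² + 7*V)/(6 + V))
m(-30, -246) - x(B) = -165 - 468*(63 + 10*468² + 69*468)/(6 + 468) = -165 - 468*(63 + 10*219024 + 32292)/474 = -165 - 468*(63 + 2190240 + 32292)/474 = -165 - 468*2222595/474 = -165 - 1*173362410/79 = -165 - 173362410/79 = -173375445/79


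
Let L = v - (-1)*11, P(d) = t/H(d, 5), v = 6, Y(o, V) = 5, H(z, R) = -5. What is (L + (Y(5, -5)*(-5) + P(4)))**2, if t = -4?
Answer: 1296/25 ≈ 51.840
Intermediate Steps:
P(d) = 4/5 (P(d) = -4/(-5) = -4*(-1/5) = 4/5)
L = 17 (L = 6 - (-1)*11 = 6 - 1*(-11) = 6 + 11 = 17)
(L + (Y(5, -5)*(-5) + P(4)))**2 = (17 + (5*(-5) + 4/5))**2 = (17 + (-25 + 4/5))**2 = (17 - 121/5)**2 = (-36/5)**2 = 1296/25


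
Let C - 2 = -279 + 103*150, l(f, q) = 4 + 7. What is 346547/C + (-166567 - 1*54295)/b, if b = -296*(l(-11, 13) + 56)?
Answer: 5111929615/150455468 ≈ 33.976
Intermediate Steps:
l(f, q) = 11
b = -19832 (b = -296*(11 + 56) = -296*67 = -19832)
C = 15173 (C = 2 + (-279 + 103*150) = 2 + (-279 + 15450) = 2 + 15171 = 15173)
346547/C + (-166567 - 1*54295)/b = 346547/15173 + (-166567 - 1*54295)/(-19832) = 346547*(1/15173) + (-166567 - 54295)*(-1/19832) = 346547/15173 - 220862*(-1/19832) = 346547/15173 + 110431/9916 = 5111929615/150455468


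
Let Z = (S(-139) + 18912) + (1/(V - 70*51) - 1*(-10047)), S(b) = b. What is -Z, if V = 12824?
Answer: -266700281/9254 ≈ -28820.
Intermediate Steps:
Z = 266700281/9254 (Z = (-139 + 18912) + (1/(12824 - 70*51) - 1*(-10047)) = 18773 + (1/(12824 - 3570) + 10047) = 18773 + (1/9254 + 10047) = 18773 + 92974939/9254 = 266700281/9254 ≈ 28820.)
-Z = -1*266700281/9254 = -266700281/9254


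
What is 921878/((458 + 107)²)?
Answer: 921878/319225 ≈ 2.8879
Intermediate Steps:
921878/((458 + 107)²) = 921878/(565²) = 921878/319225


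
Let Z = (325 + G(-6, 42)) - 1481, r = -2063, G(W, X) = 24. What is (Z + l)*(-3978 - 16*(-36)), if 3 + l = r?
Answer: 10879596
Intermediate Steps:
l = -2066 (l = -3 - 2063 = -2066)
Z = -1132 (Z = (325 + 24) - 1481 = 349 - 1481 = -1132)
(Z + l)*(-3978 - 16*(-36)) = (-1132 - 2066)*(-3978 - 16*(-36)) = -3198*(-3978 + 576) = -3198*(-3402) = 10879596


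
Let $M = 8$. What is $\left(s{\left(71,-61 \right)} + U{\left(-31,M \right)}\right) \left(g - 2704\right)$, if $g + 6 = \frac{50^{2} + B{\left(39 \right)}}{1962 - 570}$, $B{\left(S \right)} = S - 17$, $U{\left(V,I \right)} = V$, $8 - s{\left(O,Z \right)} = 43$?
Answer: $\frac{20733889}{116} \approx 1.7874 \cdot 10^{5}$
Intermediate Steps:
$s{\left(O,Z \right)} = -35$ ($s{\left(O,Z \right)} = 8 - 43 = -35$)
$B{\left(S \right)} = -17 + S$
$g = - \frac{2915}{696}$ ($g = -6 + \frac{50^{2} + \left(-17 + 39\right)}{1962 - 570} = -6 + \frac{2500 + 22}{1392} = -6 + 2522 \cdot \frac{1}{1392} = -6 + \frac{1261}{696} = - \frac{2915}{696} \approx -4.1882$)
$\left(s{\left(71,-61 \right)} + U{\left(-31,M \right)}\right) \left(g - 2704\right) = \left(-35 - 31\right) \left(- \frac{2915}{696} - 2704\right) = \left(-66\right) \left(- \frac{1884899}{696}\right) = \frac{20733889}{116}$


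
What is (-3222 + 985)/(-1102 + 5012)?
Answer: -2237/3910 ≈ -0.57212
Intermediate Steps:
(-3222 + 985)/(-1102 + 5012) = -2237/3910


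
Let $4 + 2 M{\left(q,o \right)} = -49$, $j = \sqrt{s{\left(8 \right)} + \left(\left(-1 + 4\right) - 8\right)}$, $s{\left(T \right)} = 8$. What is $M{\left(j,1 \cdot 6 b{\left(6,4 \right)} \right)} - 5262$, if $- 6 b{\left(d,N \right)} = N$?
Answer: $- \frac{10577}{2} \approx -5288.5$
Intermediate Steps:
$b{\left(d,N \right)} = - \frac{N}{6}$
$j = \sqrt{3}$ ($j = \sqrt{8 + \left(\left(-1 + 4\right) - 8\right)} = \sqrt{8 + \left(3 - 8\right)} = \sqrt{8 - 5} = \sqrt{3} \approx 1.732$)
$M{\left(q,o \right)} = - \frac{53}{2}$ ($M{\left(q,o \right)} = -2 + \frac{1}{2} \left(-49\right) = -2 - \frac{49}{2} = - \frac{53}{2}$)
$M{\left(j,1 \cdot 6 b{\left(6,4 \right)} \right)} - 5262 = - \frac{53}{2} - 5262 = - \frac{10577}{2}$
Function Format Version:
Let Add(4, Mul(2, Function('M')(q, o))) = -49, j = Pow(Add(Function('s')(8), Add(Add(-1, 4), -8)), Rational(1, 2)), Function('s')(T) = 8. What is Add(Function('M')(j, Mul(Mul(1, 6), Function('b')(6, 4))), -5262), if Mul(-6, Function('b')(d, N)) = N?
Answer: Rational(-10577, 2) ≈ -5288.5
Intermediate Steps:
Function('b')(d, N) = Mul(Rational(-1, 6), N)
j = Pow(3, Rational(1, 2)) (j = Pow(Add(8, Add(Add(-1, 4), -8)), Rational(1, 2)) = Pow(Add(8, Add(3, -8)), Rational(1, 2)) = Pow(Add(8, -5), Rational(1, 2)) = Pow(3, Rational(1, 2)) ≈ 1.7320)
Function('M')(q, o) = Rational(-53, 2) (Function('M')(q, o) = Add(-2, Mul(Rational(1, 2), -49)) = Add(-2, Rational(-49, 2)) = Rational(-53, 2))
Add(Function('M')(j, Mul(Mul(1, 6), Function('b')(6, 4))), -5262) = Add(Rational(-53, 2), -5262) = Rational(-10577, 2)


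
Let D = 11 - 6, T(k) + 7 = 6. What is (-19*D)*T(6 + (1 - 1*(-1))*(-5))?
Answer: 95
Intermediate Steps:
T(k) = -1 (T(k) = -7 + 6 = -1)
D = 5
(-19*D)*T(6 + (1 - 1*(-1))*(-5)) = -19*5*(-1) = -95*(-1) = 95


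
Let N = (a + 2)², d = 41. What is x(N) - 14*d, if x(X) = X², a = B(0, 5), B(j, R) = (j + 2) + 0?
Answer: -318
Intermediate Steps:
B(j, R) = 2 + j (B(j, R) = (2 + j) + 0 = 2 + j)
a = 2 (a = 2 + 0 = 2)
N = 16 (N = (2 + 2)² = 4² = 16)
x(N) - 14*d = 16² - 14*41 = 256 - 574 = -318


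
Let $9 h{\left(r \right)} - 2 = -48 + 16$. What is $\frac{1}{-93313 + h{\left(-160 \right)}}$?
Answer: $- \frac{3}{279949} \approx -1.0716 \cdot 10^{-5}$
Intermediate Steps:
$h{\left(r \right)} = - \frac{10}{3}$ ($h{\left(r \right)} = \frac{2}{9} + \frac{-48 + 16}{9} = \frac{2}{9} + \frac{1}{9} \left(-32\right) = \frac{2}{9} - \frac{32}{9} = - \frac{10}{3}$)
$\frac{1}{-93313 + h{\left(-160 \right)}} = \frac{1}{-93313 - \frac{10}{3}} = \frac{1}{- \frac{279949}{3}} = - \frac{3}{279949}$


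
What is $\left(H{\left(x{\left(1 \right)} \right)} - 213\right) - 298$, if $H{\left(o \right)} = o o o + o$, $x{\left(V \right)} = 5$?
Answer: $-381$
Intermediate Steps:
$H{\left(o \right)} = o + o^{3}$ ($H{\left(o \right)} = o^{2} o + o = o^{3} + o = o + o^{3}$)
$\left(H{\left(x{\left(1 \right)} \right)} - 213\right) - 298 = \left(\left(5 + 5^{3}\right) - 213\right) - 298 = \left(\left(5 + 125\right) - 213\right) - 298 = \left(130 - 213\right) - 298 = -83 - 298 = -381$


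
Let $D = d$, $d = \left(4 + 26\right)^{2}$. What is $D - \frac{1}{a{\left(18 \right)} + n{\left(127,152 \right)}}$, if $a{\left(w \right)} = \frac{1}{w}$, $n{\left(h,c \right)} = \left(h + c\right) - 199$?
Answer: $\frac{1296882}{1441} \approx 899.99$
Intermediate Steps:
$n{\left(h,c \right)} = -199 + c + h$ ($n{\left(h,c \right)} = \left(c + h\right) - 199 = -199 + c + h$)
$d = 900$ ($d = 30^{2} = 900$)
$D = 900$
$D - \frac{1}{a{\left(18 \right)} + n{\left(127,152 \right)}} = 900 - \frac{1}{\frac{1}{18} + \left(-199 + 152 + 127\right)} = 900 - \frac{1}{\frac{1}{18} + 80} = 900 - \frac{1}{\frac{1441}{18}} = 900 - \frac{18}{1441} = \frac{1296882}{1441}$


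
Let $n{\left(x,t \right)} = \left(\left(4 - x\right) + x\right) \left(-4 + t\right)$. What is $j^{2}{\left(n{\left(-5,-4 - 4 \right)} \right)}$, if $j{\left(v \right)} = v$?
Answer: $2304$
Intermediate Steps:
$n{\left(x,t \right)} = -16 + 4 t$ ($n{\left(x,t \right)} = 4 \left(-4 + t\right) = -16 + 4 t$)
$j^{2}{\left(n{\left(-5,-4 - 4 \right)} \right)} = \left(-16 + 4 \left(-4 - 4\right)\right)^{2} = \left(-16 + 4 \left(-8\right)\right)^{2} = \left(-16 - 32\right)^{2} = \left(-48\right)^{2} = 2304$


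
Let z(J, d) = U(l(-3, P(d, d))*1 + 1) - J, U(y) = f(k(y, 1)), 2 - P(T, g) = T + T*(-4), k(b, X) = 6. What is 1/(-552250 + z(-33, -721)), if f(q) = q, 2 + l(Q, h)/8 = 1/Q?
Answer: -1/552211 ≈ -1.8109e-6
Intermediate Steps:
P(T, g) = 2 + 3*T (P(T, g) = 2 - (T + T*(-4)) = 2 - (T - 4*T) = 2 - (-3)*T = 2 + 3*T)
l(Q, h) = -16 + 8/Q
U(y) = 6
z(J, d) = 6 - J
1/(-552250 + z(-33, -721)) = 1/(-552250 + (6 - 1*(-33))) = 1/(-552250 + (6 + 33)) = 1/(-552250 + 39) = 1/(-552211) = -1/552211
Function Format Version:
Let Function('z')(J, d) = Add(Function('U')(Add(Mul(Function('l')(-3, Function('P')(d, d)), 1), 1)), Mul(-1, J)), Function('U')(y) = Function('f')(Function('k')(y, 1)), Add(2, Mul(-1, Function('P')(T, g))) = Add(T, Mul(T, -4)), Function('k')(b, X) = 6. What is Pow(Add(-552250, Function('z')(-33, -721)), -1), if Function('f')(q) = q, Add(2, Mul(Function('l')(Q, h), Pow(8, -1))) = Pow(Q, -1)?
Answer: Rational(-1, 552211) ≈ -1.8109e-6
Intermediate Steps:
Function('P')(T, g) = Add(2, Mul(3, T)) (Function('P')(T, g) = Add(2, Mul(-1, Add(T, Mul(T, -4)))) = Add(2, Mul(-1, Add(T, Mul(-4, T)))) = Add(2, Mul(-1, Mul(-3, T))) = Add(2, Mul(3, T)))
Function('l')(Q, h) = Add(-16, Mul(8, Pow(Q, -1)))
Function('U')(y) = 6
Function('z')(J, d) = Add(6, Mul(-1, J))
Pow(Add(-552250, Function('z')(-33, -721)), -1) = Pow(Add(-552250, Add(6, Mul(-1, -33))), -1) = Pow(Add(-552250, Add(6, 33)), -1) = Pow(Add(-552250, 39), -1) = Pow(-552211, -1) = Rational(-1, 552211)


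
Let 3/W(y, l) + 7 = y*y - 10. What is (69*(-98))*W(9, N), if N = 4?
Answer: -10143/32 ≈ -316.97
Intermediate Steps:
W(y, l) = 3/(-17 + y**2) (W(y, l) = 3/(-7 + (y*y - 10)) = 3/(-7 + (y**2 - 10)) = 3/(-7 + (-10 + y**2)) = 3/(-17 + y**2))
(69*(-98))*W(9, N) = (69*(-98))*(3/(-17 + 9**2)) = -20286/(-17 + 81) = -20286/64 = -6762*3/64 = -10143/32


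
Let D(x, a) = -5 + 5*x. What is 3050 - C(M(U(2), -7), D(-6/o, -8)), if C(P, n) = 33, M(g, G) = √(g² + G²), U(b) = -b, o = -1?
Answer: 3017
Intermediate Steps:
M(g, G) = √(G² + g²)
3050 - C(M(U(2), -7), D(-6/o, -8)) = 3050 - 1*33 = 3050 - 33 = 3017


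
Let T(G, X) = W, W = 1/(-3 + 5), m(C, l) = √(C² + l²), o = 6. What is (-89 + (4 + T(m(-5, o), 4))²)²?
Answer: 75625/16 ≈ 4726.6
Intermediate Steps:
W = ½ (W = 1/2 = ½ ≈ 0.50000)
T(G, X) = ½
(-89 + (4 + T(m(-5, o), 4))²)² = (-89 + (4 + ½)²)² = (-89 + (9/2)²)² = (-89 + 81/4)² = (-275/4)² = 75625/16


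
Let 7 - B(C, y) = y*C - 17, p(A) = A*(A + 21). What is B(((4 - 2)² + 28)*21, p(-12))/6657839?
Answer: 72600/6657839 ≈ 0.010904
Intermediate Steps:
p(A) = A*(21 + A)
B(C, y) = 24 - C*y (B(C, y) = 7 - (y*C - 17) = 7 - (C*y - 17) = 7 - (-17 + C*y) = 7 + (17 - C*y) = 24 - C*y)
B(((4 - 2)² + 28)*21, p(-12))/6657839 = (24 - ((4 - 2)² + 28)*21*(-12*(21 - 12)))/6657839 = (24 - (2² + 28)*21*(-12*9))*(1/6657839) = (24 - 1*(4 + 28)*21*(-108))*(1/6657839) = (24 - 1*32*21*(-108))*(1/6657839) = (24 - 1*672*(-108))*(1/6657839) = (24 + 72576)*(1/6657839) = 72600*(1/6657839) = 72600/6657839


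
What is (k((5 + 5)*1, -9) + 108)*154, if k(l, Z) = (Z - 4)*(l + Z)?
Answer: 14630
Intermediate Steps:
k(l, Z) = (-4 + Z)*(Z + l)
(k((5 + 5)*1, -9) + 108)*154 = (((-9)² - 4*(-9) - 4*(5 + 5) - 9*(5 + 5)) + 108)*154 = ((81 + 36 - 40 - 90) + 108)*154 = (-13 + 108)*154 = 95*154 = 14630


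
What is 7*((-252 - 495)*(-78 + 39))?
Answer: 203931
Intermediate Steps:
7*((-252 - 495)*(-78 + 39)) = 7*(-747*(-39)) = 7*29133 = 203931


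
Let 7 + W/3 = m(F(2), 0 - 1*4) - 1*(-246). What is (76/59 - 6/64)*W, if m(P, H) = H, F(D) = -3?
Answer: 1589775/1888 ≈ 842.04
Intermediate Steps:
W = 705 (W = -21 + 3*((0 - 1*4) - 1*(-246)) = -21 + 3*((0 - 4) + 246) = -21 + 3*(-4 + 246) = -21 + 3*242 = -21 + 726 = 705)
(76/59 - 6/64)*W = (76/59 - 6/64)*705 = (76*(1/59) - 6*1/64)*705 = (76/59 - 3/32)*705 = (2255/1888)*705 = 1589775/1888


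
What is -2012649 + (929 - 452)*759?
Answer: -1650606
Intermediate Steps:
-2012649 + (929 - 452)*759 = -2012649 + 477*759 = -2012649 + 362043 = -1650606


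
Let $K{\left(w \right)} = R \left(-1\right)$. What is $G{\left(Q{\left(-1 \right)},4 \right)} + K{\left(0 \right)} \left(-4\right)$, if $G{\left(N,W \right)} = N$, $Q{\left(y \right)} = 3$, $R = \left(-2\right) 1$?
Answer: $-5$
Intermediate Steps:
$R = -2$
$K{\left(w \right)} = 2$ ($K{\left(w \right)} = \left(-2\right) \left(-1\right) = 2$)
$G{\left(Q{\left(-1 \right)},4 \right)} + K{\left(0 \right)} \left(-4\right) = 3 + 2 \left(-4\right) = 3 - 8 = -5$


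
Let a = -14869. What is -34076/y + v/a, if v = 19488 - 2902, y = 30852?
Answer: -254596829/114684597 ≈ -2.2200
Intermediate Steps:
v = 16586
-34076/y + v/a = -34076/30852 + 16586/(-14869) = -34076*1/30852 + 16586*(-1/14869) = -8519/7713 - 16586/14869 = -254596829/114684597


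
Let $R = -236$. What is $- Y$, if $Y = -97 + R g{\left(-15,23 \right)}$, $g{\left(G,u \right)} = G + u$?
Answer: $1985$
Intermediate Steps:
$Y = -1985$ ($Y = -97 - 236 \left(-15 + 23\right) = -97 - 1888 = -1985$)
$- Y = \left(-1\right) \left(-1985\right) = 1985$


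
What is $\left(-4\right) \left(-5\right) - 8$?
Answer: $12$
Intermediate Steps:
$\left(-4\right) \left(-5\right) - 8 = 20 - 8 = 12$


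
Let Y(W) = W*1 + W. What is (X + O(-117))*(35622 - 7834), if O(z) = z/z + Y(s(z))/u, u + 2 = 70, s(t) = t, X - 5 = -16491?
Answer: -7789073658/17 ≈ -4.5818e+8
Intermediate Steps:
X = -16486 (X = 5 - 16491 = -16486)
Y(W) = 2*W (Y(W) = W + W = 2*W)
u = 68 (u = -2 + 70 = 68)
O(z) = 1 + z/34 (O(z) = z/z + (2*z)/68 = 1 + (2*z)*(1/68) = 1 + z/34)
(X + O(-117))*(35622 - 7834) = (-16486 + (1 + (1/34)*(-117)))*(35622 - 7834) = (-16486 + (1 - 117/34))*27788 = (-16486 - 83/34)*27788 = -560607/34*27788 = -7789073658/17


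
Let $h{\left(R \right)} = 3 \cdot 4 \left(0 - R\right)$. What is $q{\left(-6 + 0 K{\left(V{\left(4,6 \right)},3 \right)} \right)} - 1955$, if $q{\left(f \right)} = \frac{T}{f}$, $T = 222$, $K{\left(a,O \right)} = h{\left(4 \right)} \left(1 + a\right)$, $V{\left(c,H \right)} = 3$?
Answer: $-1992$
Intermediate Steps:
$h{\left(R \right)} = - 12 R$ ($h{\left(R \right)} = 12 \left(- R\right) = - 12 R$)
$K{\left(a,O \right)} = -48 - 48 a$ ($K{\left(a,O \right)} = \left(-12\right) 4 \left(1 + a\right) = - 48 \left(1 + a\right) = -48 - 48 a$)
$q{\left(f \right)} = \frac{222}{f}$
$q{\left(-6 + 0 K{\left(V{\left(4,6 \right)},3 \right)} \right)} - 1955 = \frac{222}{-6 + 0 \left(-48 - 144\right)} - 1955 = \frac{222}{-6 + 0 \left(-192\right)} - 1955 = \frac{222}{-6 + 0} - 1955 = \frac{222}{-6} - 1955 = 222 \left(- \frac{1}{6}\right) - 1955 = -37 - 1955 = -1992$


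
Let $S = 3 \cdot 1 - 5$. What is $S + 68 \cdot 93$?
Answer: $6322$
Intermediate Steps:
$S = -2$ ($S = 3 - 5 = -2$)
$S + 68 \cdot 93 = -2 + 68 \cdot 93 = -2 + 6324 = 6322$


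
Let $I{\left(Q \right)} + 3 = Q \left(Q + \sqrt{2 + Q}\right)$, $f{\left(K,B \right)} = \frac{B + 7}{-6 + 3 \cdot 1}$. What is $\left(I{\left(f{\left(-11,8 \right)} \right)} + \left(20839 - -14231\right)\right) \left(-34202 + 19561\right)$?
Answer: $-513781972 + 73205 i \sqrt{3} \approx -5.1378 \cdot 10^{8} + 1.2679 \cdot 10^{5} i$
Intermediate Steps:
$f{\left(K,B \right)} = - \frac{7}{3} - \frac{B}{3}$ ($f{\left(K,B \right)} = \frac{7 + B}{-6 + 3} = \frac{7 + B}{-3} = \left(7 + B\right) \left(- \frac{1}{3}\right) = - \frac{7}{3} - \frac{B}{3}$)
$I{\left(Q \right)} = -3 + Q \left(Q + \sqrt{2 + Q}\right)$
$\left(I{\left(f{\left(-11,8 \right)} \right)} + \left(20839 - -14231\right)\right) \left(-34202 + 19561\right) = \left(\left(-3 + \left(- \frac{7}{3} - \frac{8}{3}\right)^{2} + \left(- \frac{7}{3} - \frac{8}{3}\right) \sqrt{2 - 5}\right) + \left(20839 - -14231\right)\right) \left(-34202 + 19561\right) = \left(\left(-3 + \left(- \frac{7}{3} - \frac{8}{3}\right)^{2} + \left(- \frac{7}{3} - \frac{8}{3}\right) \sqrt{2 - 5}\right) + \left(20839 + 14231\right)\right) \left(-14641\right) = \left(\left(-3 + \left(-5\right)^{2} - 5 \sqrt{2 - 5}\right) + 35070\right) \left(-14641\right) = \left(\left(-3 + 25 - 5 \sqrt{-3}\right) + 35070\right) \left(-14641\right) = \left(\left(-3 + 25 - 5 i \sqrt{3}\right) + 35070\right) \left(-14641\right) = \left(\left(22 - 5 i \sqrt{3}\right) + 35070\right) \left(-14641\right) = \left(35092 - 5 i \sqrt{3}\right) \left(-14641\right) = -513781972 + 73205 i \sqrt{3}$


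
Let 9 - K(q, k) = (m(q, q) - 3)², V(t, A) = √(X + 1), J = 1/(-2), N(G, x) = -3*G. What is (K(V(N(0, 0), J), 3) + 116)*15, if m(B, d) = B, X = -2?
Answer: 1755 + 90*I ≈ 1755.0 + 90.0*I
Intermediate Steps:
J = -½ ≈ -0.50000
V(t, A) = I (V(t, A) = √(-2 + 1) = √(-1) = I)
K(q, k) = 9 - (-3 + q)² (K(q, k) = 9 - (q - 3)² = 9 - (-3 + q)²)
(K(V(N(0, 0), J), 3) + 116)*15 = (I*(6 - I) + 116)*15 = (116 + I*(6 - I))*15 = 1740 + 15*I*(6 - I)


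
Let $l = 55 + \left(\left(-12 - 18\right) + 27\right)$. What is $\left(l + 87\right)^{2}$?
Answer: $19321$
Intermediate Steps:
$l = 52$ ($l = 55 + \left(-30 + 27\right) = 55 - 3 = 52$)
$\left(l + 87\right)^{2} = \left(52 + 87\right)^{2} = 139^{2} = 19321$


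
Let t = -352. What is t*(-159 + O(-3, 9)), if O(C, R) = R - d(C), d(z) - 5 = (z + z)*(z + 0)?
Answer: 60896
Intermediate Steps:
d(z) = 5 + 2*z² (d(z) = 5 + (z + z)*(z + 0) = 5 + (2*z)*z = 5 + 2*z²)
O(C, R) = -5 + R - 2*C² (O(C, R) = R - (5 + 2*C²) = R + (-5 - 2*C²) = -5 + R - 2*C²)
t*(-159 + O(-3, 9)) = -352*(-159 + (-5 + 9 - 2*(-3)²)) = -352*(-159 + (-5 + 9 - 2*9)) = -352*(-159 + (-5 + 9 - 18)) = -352*(-159 - 14) = -352*(-173) = 60896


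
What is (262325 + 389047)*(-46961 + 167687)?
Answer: 78637536072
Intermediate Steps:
(262325 + 389047)*(-46961 + 167687) = 651372*120726 = 78637536072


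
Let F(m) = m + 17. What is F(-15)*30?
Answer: 60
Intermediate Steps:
F(m) = 17 + m
F(-15)*30 = (17 - 15)*30 = 2*30 = 60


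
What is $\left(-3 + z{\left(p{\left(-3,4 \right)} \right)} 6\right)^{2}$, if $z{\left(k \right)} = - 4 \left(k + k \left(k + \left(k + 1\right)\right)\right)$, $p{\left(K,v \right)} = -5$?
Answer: $927369$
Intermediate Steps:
$z{\left(k \right)} = - 4 k - 4 k \left(1 + 2 k\right)$ ($z{\left(k \right)} = - 4 \left(k + k \left(k + \left(1 + k\right)\right)\right) = - 4 \left(k + k \left(1 + 2 k\right)\right) = - 4 k - 4 k \left(1 + 2 k\right)$)
$\left(-3 + z{\left(p{\left(-3,4 \right)} \right)} 6\right)^{2} = \left(-3 + \left(-8\right) \left(-5\right) \left(1 - 5\right) 6\right)^{2} = \left(-3 + \left(-8\right) \left(-5\right) \left(-4\right) 6\right)^{2} = \left(-3 - 960\right)^{2} = \left(-963\right)^{2} = 927369$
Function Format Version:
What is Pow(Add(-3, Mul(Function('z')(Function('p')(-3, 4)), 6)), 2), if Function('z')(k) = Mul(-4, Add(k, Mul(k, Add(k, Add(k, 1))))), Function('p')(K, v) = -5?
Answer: 927369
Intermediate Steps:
Function('z')(k) = Add(Mul(-4, k), Mul(-4, k, Add(1, Mul(2, k)))) (Function('z')(k) = Mul(-4, Add(k, Mul(k, Add(k, Add(1, k))))) = Mul(-4, Add(k, Mul(k, Add(1, Mul(2, k))))) = Add(Mul(-4, k), Mul(-4, k, Add(1, Mul(2, k)))))
Pow(Add(-3, Mul(Function('z')(Function('p')(-3, 4)), 6)), 2) = Pow(Add(-3, Mul(Mul(-8, -5, Add(1, -5)), 6)), 2) = Pow(Add(-3, Mul(Mul(-8, -5, -4), 6)), 2) = Pow(Add(-3, Mul(-160, 6)), 2) = Pow(Add(-3, -960), 2) = Pow(-963, 2) = 927369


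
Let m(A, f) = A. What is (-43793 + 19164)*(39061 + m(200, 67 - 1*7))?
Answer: -966959169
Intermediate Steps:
(-43793 + 19164)*(39061 + m(200, 67 - 1*7)) = (-43793 + 19164)*(39061 + 200) = -24629*39261 = -966959169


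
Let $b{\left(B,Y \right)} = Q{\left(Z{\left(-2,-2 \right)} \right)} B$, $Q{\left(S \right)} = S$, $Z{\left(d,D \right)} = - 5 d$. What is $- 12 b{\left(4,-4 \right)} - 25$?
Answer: $-505$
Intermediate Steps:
$b{\left(B,Y \right)} = 10 B$ ($b{\left(B,Y \right)} = \left(-5\right) \left(-2\right) B = 10 B$)
$- 12 b{\left(4,-4 \right)} - 25 = - 12 \cdot 10 \cdot 4 - 25 = \left(-12\right) 40 - 25 = -480 - 25 = -505$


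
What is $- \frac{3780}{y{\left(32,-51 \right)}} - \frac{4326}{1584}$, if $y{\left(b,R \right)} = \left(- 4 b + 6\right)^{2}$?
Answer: $- \frac{2932321}{982344} \approx -2.985$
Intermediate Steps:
$y{\left(b,R \right)} = \left(6 - 4 b\right)^{2}$
$- \frac{3780}{y{\left(32,-51 \right)}} - \frac{4326}{1584} = - \frac{3780}{4 \left(-3 + 2 \cdot 32\right)^{2}} - \frac{4326}{1584} = - \frac{3780}{4 \left(-3 + 64\right)^{2}} - \frac{721}{264} = - \frac{3780}{4 \cdot 61^{2}} - \frac{721}{264} = - \frac{3780}{4 \cdot 3721} - \frac{721}{264} = - \frac{3780}{14884} - \frac{721}{264} = \left(-3780\right) \frac{1}{14884} - \frac{721}{264} = - \frac{945}{3721} - \frac{721}{264} = - \frac{2932321}{982344}$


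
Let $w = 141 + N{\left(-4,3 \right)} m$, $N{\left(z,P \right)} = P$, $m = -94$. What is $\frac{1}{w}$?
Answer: $- \frac{1}{141} \approx -0.0070922$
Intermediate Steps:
$w = -141$ ($w = 141 + 3 \left(-94\right) = 141 - 282 = -141$)
$\frac{1}{w} = \frac{1}{-141} = - \frac{1}{141}$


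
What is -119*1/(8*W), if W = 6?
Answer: -119/48 ≈ -2.4792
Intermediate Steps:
-119*1/(8*W) = -119/((6*2)*4) = -119/(12*4) = -119/48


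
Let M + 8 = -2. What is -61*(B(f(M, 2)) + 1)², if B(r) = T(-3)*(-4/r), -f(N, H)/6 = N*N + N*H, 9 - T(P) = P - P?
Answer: -112789/1600 ≈ -70.493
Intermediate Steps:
M = -10 (M = -8 - 2 = -10)
T(P) = 9 (T(P) = 9 - (P - P) = 9 - 1*0 = 9 + 0 = 9)
f(N, H) = -6*N² - 6*H*N (f(N, H) = -6*(N*N + N*H) = -6*(N² + H*N) = -6*N² - 6*H*N)
B(r) = -36/r (B(r) = 9*(-4/r) = -36/r)
-61*(B(f(M, 2)) + 1)² = -61*(-36*1/(60*(2 - 10)) + 1)² = -61*(-36/((-6*(-10)*(-8))) + 1)² = -61*(-36/(-480) + 1)² = -61*(-36*(-1/480) + 1)² = -61*(3/40 + 1)² = -61*(43/40)² = -61*1849/1600 = -112789/1600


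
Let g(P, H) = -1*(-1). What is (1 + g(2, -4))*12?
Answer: 24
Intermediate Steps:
g(P, H) = 1
(1 + g(2, -4))*12 = (1 + 1)*12 = 2*12 = 24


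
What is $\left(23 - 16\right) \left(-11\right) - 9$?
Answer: $-86$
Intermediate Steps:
$\left(23 - 16\right) \left(-11\right) - 9 = 7 \left(-11\right) - 9 = -77 - 9 = -86$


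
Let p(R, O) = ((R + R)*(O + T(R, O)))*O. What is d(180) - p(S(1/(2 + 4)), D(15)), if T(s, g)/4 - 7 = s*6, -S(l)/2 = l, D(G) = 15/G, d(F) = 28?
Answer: 42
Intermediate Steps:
S(l) = -2*l
T(s, g) = 28 + 24*s (T(s, g) = 28 + 4*(s*6) = 28 + 4*(6*s) = 28 + 24*s)
p(R, O) = 2*O*R*(28 + O + 24*R) (p(R, O) = ((R + R)*(O + (28 + 24*R)))*O = ((2*R)*(28 + O + 24*R))*O = (2*R*(28 + O + 24*R))*O = 2*O*R*(28 + O + 24*R))
d(180) - p(S(1/(2 + 4)), D(15)) = 28 - 2*15/15*(-2/(2 + 4))*(28 + 15/15 + 24*(-2/(2 + 4))) = 28 - 2*15*(1/15)*(-2/6)*(28 + 15*(1/15) + 24*(-2/6)) = 28 - 2*(-2*1/6)*(28 + 1 + 24*(-2*1/6)) = 28 - 2*(-1)*(28 + 1 + 24*(-1/3))/3 = 28 - 2*(-1)*(28 + 1 - 8)/3 = 28 - 2*(-1)*21/3 = 28 - 1*(-14) = 28 + 14 = 42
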